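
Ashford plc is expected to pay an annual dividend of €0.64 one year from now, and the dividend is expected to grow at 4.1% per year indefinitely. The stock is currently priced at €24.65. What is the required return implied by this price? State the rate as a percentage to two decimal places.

6.70%

P = D₁/(r − g) ⇒ r = D₁/P + g = €0.6400/€24.65 + 0.041 = 0.025963 + 0.041 = 0.066963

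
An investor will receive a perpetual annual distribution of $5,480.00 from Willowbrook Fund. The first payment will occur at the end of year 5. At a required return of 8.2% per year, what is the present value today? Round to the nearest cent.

$48759.32

Value at end of year 4: C / r = $5,480.00 / 0.082 = $66,829.2683
Discount to today: PV = $66,829.2683 / (1 + 0.082)^4 = $66,829.2683 / 1.370595 = $48,759.32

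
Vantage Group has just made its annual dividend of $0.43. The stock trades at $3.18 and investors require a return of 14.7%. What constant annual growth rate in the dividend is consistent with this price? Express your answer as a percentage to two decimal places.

P = D₀(1+g)/(r−g) ⇒ P(r−g) = D₀(1+g) ⇒ g(P+D₀) = P·r − D₀
g = (P·r − D₀)/(P + D₀) = ($3.18×0.147 − $0.43) / ($3.18 + $0.43) = 0.010377

1.04%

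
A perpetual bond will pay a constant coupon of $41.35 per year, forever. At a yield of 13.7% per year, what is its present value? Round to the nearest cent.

Level perpetuity: PV = C / r = $41.35 / 0.137 = $301.82

$301.82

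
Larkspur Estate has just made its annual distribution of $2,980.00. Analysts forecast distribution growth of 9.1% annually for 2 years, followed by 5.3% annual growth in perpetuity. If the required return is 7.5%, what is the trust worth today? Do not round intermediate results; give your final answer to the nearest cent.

D_1 = 3251.18000
D_2 = 3547.03738
Terminal value at year 2: TV = D_2×(1+g_2)/(r−g_2) = 3735.03036/0.022 = 169774.10732
P_0 = D_1/(1+r)^1 + D_2/(1+r)^2 + TV/(1+r)^2
    = 3024.35349 + 3069.36712 + 146911.07178 = 153004.79239

$153004.79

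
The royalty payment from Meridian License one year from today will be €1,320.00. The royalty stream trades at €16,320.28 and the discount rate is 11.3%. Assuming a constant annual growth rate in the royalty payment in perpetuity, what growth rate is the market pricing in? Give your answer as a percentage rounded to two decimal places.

P = D₁/(r−g) ⇒ g = r − D₁/P = 0.113 − €1,320.00/€16,320.28 = 0.032119

3.21%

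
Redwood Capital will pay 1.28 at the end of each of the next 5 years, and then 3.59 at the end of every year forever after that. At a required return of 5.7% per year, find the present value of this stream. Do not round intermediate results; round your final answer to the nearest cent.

PV of 5-year annuity: 1.28 × [1 − (1+0.057)^−5] / 0.057 = 5.43612
Perpetuity value at year 5: 3.59 / 0.057 = 62.98246
PV of perpetuity: 62.98246 / (1+0.057)^5 = 47.73585
Total PV = 5.43612 + 47.73585 = 53.17197

53.17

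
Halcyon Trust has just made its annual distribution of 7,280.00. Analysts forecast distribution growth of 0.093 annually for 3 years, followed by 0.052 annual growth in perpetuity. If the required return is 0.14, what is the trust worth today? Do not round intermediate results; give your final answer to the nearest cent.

D_1 = 7957.04000
D_2 = 8697.04472
D_3 = 9505.86988
Terminal value at year 3: TV = D_3×(1+g_2)/(r−g_2) = 10000.17511/0.088 = 113638.35355
P_0 = D_1/(1+r)^1 + D_2/(1+r)^2 + D_3/(1+r)^3 + TV/(1+r)^3
    = 6979.85965 + 6692.09351 + 6416.19141 + 76702.65180 = 96790.79636

96790.80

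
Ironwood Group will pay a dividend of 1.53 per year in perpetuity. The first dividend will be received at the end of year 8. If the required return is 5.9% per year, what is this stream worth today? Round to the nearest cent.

17.36

Value at end of year 7: C / r = 1.53 / 0.059 = 25.9322
Discount to today: PV = 25.9322 / (1 + 0.059)^7 = 25.9322 / 1.493729 = 17.36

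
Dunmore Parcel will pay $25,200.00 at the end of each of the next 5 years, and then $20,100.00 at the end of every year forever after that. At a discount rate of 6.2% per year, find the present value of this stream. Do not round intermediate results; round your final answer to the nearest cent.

$345560.22

PV of 5-year annuity: $25,200.00 × [1 − (1+0.062)^−5] / 0.062 = 105576.49910
Perpetuity value at year 5: $20,100.00 / 0.062 = 324193.54839
PV of perpetuity: 324193.54839 / (1+0.062)^5 = 239983.72173
Total PV = 105576.49910 + 239983.72173 = 345560.22082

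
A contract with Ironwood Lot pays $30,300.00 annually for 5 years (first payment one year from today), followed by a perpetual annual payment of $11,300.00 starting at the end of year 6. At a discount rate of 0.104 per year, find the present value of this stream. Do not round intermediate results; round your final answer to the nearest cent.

$179948.79

PV of 5-year annuity: $30,300.00 × [1 − (1+0.104)^−5] / 0.104 = 113696.68136
Perpetuity value at year 5: $11,300.00 / 0.104 = 108653.84615
PV of perpetuity: 108653.84615 / (1+0.104)^5 = 66252.11350
Total PV = 113696.68136 + 66252.11350 = 179948.79486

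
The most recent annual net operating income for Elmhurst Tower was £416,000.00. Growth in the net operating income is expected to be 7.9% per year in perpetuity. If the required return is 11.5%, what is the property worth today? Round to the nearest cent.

£12468444.44

D₁ = D₀ × (1 + g) = £416,000.00 × 1.079 = £448,864.0000
Growing perpetuity: P = D₁ / (r − g) = £448,864.0000 / (0.115 − 0.079) = £12,468,444.44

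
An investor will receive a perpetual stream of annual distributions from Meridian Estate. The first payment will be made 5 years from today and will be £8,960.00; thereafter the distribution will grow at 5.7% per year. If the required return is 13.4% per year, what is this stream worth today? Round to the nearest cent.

Value at end of year 4: C₁ / (r − g) = £8,960.00 / (0.134 − 0.057) = £116,363.6364
Discount to today: PV = £116,363.6364 / (1 + 0.134)^4 = £116,363.6364 / 1.653683 = £70,366.36

£70366.36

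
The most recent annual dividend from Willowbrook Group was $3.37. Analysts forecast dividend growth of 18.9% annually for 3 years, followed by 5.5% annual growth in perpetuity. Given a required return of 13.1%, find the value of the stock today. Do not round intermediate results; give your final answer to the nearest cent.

$65.54

D_1 = 4.00693
D_2 = 4.76424
D_3 = 5.66468
Terminal value at year 3: TV = D_3×(1+g_2)/(r−g_2) = 5.97624/0.076 = 78.63472
P_0 = D_1/(1+r)^1 + D_2/(1+r)^2 + D_3/(1+r)^3 + TV/(1+r)^3
    = 3.54282 + 3.72450 + 3.91550 + 54.35338 = 65.53620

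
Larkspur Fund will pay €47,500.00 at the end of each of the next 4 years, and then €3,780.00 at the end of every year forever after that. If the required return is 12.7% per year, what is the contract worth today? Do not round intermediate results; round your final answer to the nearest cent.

PV of 4-year annuity: €47,500.00 × [1 − (1+0.127)^−4] / 0.127 = 142172.62170
Perpetuity value at year 4: €3,780.00 / 0.127 = 29763.77953
PV of perpetuity: 29763.77953 / (1+0.127)^4 = 18449.83195
Total PV = 142172.62170 + 18449.83195 = 160622.45365

€160622.45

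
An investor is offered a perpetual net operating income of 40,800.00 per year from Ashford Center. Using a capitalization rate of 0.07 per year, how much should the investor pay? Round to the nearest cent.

582857.14

Level perpetuity: PV = C / r = 40,800.00 / 0.07 = 582,857.14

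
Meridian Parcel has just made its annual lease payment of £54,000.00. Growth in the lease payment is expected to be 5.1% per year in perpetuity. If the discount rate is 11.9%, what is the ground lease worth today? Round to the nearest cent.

£834617.65

D₁ = D₀ × (1 + g) = £54,000.00 × 1.051 = £56,754.0000
Growing perpetuity: P = D₁ / (r − g) = £56,754.0000 / (0.119 − 0.051) = £834,617.65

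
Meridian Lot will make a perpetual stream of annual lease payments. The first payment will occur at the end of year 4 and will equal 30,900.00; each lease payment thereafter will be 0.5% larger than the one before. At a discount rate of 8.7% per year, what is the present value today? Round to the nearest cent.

Value at end of year 3: C₁ / (r − g) = 30,900.00 / (0.087 − 0.005) = 376,829.2683
Discount to today: PV = 376,829.2683 / (1 + 0.087)^3 = 376,829.2683 / 1.284366 = 293,397.22

293397.22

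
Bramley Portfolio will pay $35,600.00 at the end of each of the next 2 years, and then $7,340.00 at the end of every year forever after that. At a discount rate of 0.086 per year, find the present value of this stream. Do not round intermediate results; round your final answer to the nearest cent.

PV of 2-year annuity: $35,600.00 × [1 − (1+0.086)^−2] / 0.086 = 62965.78927
Perpetuity value at year 2: $7,340.00 / 0.086 = 85348.83721
PV of perpetuity: 85348.83721 / (1+0.086)^2 = 72366.56493
Total PV = 62965.78927 + 72366.56493 = 135332.35420

$135332.35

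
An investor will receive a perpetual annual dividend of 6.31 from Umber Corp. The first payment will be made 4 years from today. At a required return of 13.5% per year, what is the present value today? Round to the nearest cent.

31.97

Value at end of year 3: C / r = 6.31 / 0.135 = 46.7407
Discount to today: PV = 46.7407 / (1 + 0.135)^3 = 46.7407 / 1.462135 = 31.97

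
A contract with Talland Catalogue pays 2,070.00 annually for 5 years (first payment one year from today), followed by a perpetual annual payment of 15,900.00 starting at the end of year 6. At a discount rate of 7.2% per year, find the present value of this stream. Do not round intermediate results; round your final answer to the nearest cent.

PV of 5-year annuity: 2,070.00 × [1 − (1+0.072)^−5] / 0.072 = 8442.15115
Perpetuity value at year 5: 15,900.00 / 0.072 = 220833.33333
PV of perpetuity: 220833.33333 / (1+0.072)^5 = 155987.82447
Total PV = 8442.15115 + 155987.82447 = 164429.97563

164429.98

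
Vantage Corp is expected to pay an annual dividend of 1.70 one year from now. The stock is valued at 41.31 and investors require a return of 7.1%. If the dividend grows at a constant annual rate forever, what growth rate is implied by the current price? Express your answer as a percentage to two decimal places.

P = D₁/(r−g) ⇒ g = r − D₁/P = 0.071 − 1.70/41.31 = 0.029848

2.98%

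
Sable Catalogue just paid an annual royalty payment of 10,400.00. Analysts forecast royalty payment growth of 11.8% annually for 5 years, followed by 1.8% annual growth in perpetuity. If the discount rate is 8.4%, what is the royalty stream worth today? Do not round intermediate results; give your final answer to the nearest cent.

244299.88

D_1 = 11627.20000
D_2 = 12999.20960
D_3 = 14533.11633
D_4 = 16248.02406
D_5 = 18165.29090
Terminal value at year 5: TV = D_5×(1+g_2)/(r−g_2) = 18492.26614/0.066 = 280185.85054
P_0 = D_1/(1+r)^1 + D_2/(1+r)^2 + D_3/(1+r)^3 + D_4/(1+r)^4 + D_5/(1+r)^5 + TV/(1+r)^5
    = 10726.19926 + 11062.62987 + 11409.61272 + 11767.47880 + 12136.56947 + 187197.38966 = 244299.87978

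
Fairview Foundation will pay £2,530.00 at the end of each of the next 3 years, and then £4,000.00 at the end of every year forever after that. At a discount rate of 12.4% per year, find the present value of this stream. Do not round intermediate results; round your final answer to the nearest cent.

£28751.50

PV of 3-year annuity: £2,530.00 × [1 − (1+0.124)^−3] / 0.124 = 6035.10727
Perpetuity value at year 3: £4,000.00 / 0.124 = 32258.06452
PV of perpetuity: 32258.06452 / (1+0.124)^3 = 22716.39295
Total PV = 6035.10727 + 22716.39295 = 28751.50021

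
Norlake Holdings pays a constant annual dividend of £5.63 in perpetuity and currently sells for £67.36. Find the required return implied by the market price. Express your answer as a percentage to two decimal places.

P = C/r ⇒ r = C/P = £5.63/£67.36 = 0.083581

8.36%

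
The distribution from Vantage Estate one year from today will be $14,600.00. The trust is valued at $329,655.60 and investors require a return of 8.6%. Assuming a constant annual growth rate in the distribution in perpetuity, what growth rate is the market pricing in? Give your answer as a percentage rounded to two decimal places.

4.17%

P = D₁/(r−g) ⇒ g = r − D₁/P = 0.086 − $14,600.00/$329,655.60 = 0.041711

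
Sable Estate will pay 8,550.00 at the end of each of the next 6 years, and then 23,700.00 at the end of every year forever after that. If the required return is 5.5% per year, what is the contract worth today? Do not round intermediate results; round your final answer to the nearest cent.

PV of 6-year annuity: 8,550.00 × [1 − (1+0.055)^−6] / 0.055 = 42711.78414
Perpetuity value at year 6: 23,700.00 / 0.055 = 430909.09091
PV of perpetuity: 430909.09091 / (1+0.055)^6 = 312515.02259
Total PV = 42711.78414 + 312515.02259 = 355226.80673

355226.81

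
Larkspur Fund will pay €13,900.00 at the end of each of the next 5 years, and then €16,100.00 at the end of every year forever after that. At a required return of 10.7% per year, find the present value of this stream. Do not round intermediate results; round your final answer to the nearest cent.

€142274.58

PV of 5-year annuity: €13,900.00 × [1 − (1+0.107)^−5] / 0.107 = 51763.03143
Perpetuity value at year 5: €16,100.00 / 0.107 = 150467.28972
PV of perpetuity: 150467.28972 / (1+0.107)^5 = 90511.54828
Total PV = 51763.03143 + 90511.54828 = 142274.57971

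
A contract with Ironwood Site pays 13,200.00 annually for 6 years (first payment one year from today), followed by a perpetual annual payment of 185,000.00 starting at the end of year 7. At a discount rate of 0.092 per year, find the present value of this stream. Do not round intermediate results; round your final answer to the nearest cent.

PV of 6-year annuity: 13,200.00 × [1 − (1+0.092)^−6] / 0.092 = 58862.69295
Perpetuity value at year 6: 185,000.00 / 0.092 = 2010869.56522
PV of perpetuity: 2010869.56522 / (1+0.092)^6 = 1185900.00487
Total PV = 58862.69295 + 1185900.00487 = 1244762.69782

1244762.70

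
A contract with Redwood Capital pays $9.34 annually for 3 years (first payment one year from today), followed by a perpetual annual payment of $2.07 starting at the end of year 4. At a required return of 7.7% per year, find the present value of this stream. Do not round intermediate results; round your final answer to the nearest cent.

$45.72

PV of 3-year annuity: $9.34 × [1 − (1+0.077)^−3] / 0.077 = 24.20098
Perpetuity value at year 3: $2.07 / 0.077 = 26.88312
PV of perpetuity: 26.88312 / (1+0.077)^3 = 21.51952
Total PV = 24.20098 + 21.51952 = 45.72050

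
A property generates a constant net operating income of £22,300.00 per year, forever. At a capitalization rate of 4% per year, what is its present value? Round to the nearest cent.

£557500.00

Level perpetuity: PV = C / r = £22,300.00 / 0.04 = £557,500.00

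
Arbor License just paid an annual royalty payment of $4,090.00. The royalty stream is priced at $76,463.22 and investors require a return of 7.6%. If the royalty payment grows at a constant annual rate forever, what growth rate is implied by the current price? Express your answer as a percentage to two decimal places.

P = D₀(1+g)/(r−g) ⇒ P(r−g) = D₀(1+g) ⇒ g(P+D₀) = P·r − D₀
g = (P·r − D₀)/(P + D₀) = ($76,463.22×0.076 − $4,090.00) / ($76,463.22 + $4,090.00) = 0.021367

2.14%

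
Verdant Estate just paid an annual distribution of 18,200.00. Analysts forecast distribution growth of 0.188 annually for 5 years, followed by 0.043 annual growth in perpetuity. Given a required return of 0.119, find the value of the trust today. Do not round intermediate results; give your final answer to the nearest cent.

446162.34

D_1 = 21621.60000
D_2 = 25686.46080
D_3 = 30515.51543
D_4 = 36252.43233
D_5 = 43067.88961
Terminal value at year 5: TV = D_5×(1+g_2)/(r−g_2) = 44919.80886/0.076 = 591050.11662
P_0 = D_1/(1+r)^1 + D_2/(1+r)^2 + D_3/(1+r)^3 + D_4/(1+r)^4 + D_5/(1+r)^5 + TV/(1+r)^5
    = 19322.25201 + 20513.70455 + 21778.62467 + 23121.54254 + 24547.26769 + 336878.94995 = 446162.34140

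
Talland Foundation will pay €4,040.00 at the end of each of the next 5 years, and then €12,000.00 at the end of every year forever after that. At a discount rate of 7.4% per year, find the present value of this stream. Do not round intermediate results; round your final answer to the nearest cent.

€129871.19

PV of 5-year annuity: €4,040.00 × [1 − (1+0.074)^−5] / 0.074 = 16388.88779
Perpetuity value at year 5: €12,000.00 / 0.074 = 162162.16216
PV of perpetuity: 162162.16216 / (1+0.074)^5 = 113482.29745
Total PV = 16388.88779 + 113482.29745 = 129871.18523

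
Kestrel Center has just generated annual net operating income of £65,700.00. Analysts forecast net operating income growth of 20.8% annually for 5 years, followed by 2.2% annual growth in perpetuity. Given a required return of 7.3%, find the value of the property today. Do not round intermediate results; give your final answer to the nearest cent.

D_1 = 79365.60000
D_2 = 95873.64480
D_3 = 115815.36292
D_4 = 139904.95841
D_5 = 169005.18975
Terminal value at year 5: TV = D_5×(1+g_2)/(r−g_2) = 172723.30393/0.051 = 3386731.44958
P_0 = D_1/(1+r)^1 + D_2/(1+r)^2 + D_3/(1+r)^3 + D_4/(1+r)^4 + D_5/(1+r)^5 + TV/(1+r)^5
    = 73966.07642 + 83272.15314 + 93749.07828 + 105544.16268 + 118823.25118 + 2381124.75901 = 2856479.48071

£2856479.48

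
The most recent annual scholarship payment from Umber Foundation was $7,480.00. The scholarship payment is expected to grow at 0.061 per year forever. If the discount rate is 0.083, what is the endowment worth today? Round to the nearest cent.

D₁ = D₀ × (1 + g) = $7,480.00 × 1.061 = $7,936.2800
Growing perpetuity: P = D₁ / (r − g) = $7,936.2800 / (0.083 − 0.061) = $360,740.00

$360740.00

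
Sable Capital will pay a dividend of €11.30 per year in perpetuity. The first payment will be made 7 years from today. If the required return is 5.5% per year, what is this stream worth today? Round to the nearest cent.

Value at end of year 6: C / r = €11.30 / 0.055 = €205.4545
Discount to today: PV = €205.4545 / (1 + 0.055)^6 = €205.4545 / 1.378843 = €149.01

€149.01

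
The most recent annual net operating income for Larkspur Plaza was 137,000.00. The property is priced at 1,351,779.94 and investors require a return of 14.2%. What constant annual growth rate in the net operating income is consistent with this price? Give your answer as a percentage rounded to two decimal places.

P = D₀(1+g)/(r−g) ⇒ P(r−g) = D₀(1+g) ⇒ g(P+D₀) = P·r − D₀
g = (P·r − D₀)/(P + D₀) = (1,351,779.94×0.142 − 137,000.00) / (1,351,779.94 + 137,000.00) = 0.036911

3.69%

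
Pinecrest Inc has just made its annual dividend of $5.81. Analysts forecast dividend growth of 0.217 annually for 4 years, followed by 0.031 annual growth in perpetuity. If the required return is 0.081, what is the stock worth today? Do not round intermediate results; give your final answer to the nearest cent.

D_1 = 7.07077
D_2 = 8.60513
D_3 = 10.47244
D_4 = 12.74496
Terminal value at year 4: TV = D_4×(1+g_2)/(r−g_2) = 13.14005/0.05 = 262.80106
P_0 = D_1/(1+r)^1 + D_2/(1+r)^2 + D_3/(1+r)^3 + D_4/(1+r)^4 + TV/(1+r)^4
    = 6.54095 + 7.36387 + 8.29031 + 9.33331 + 192.45284 = 223.98128

$223.98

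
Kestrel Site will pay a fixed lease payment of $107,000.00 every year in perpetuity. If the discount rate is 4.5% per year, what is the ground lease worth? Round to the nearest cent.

$2377777.78

Level perpetuity: PV = C / r = $107,000.00 / 0.045 = $2,377,777.78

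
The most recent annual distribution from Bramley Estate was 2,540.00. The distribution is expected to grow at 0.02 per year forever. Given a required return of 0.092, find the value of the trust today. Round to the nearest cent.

D₁ = D₀ × (1 + g) = 2,540.00 × 1.02 = 2,590.8000
Growing perpetuity: P = D₁ / (r − g) = 2,590.8000 / (0.092 − 0.02) = 35,983.33

35983.33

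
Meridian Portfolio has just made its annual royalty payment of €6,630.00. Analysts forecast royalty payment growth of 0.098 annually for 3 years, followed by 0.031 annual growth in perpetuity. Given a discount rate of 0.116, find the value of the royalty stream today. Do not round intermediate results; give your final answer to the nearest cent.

€95844.49

D_1 = 7279.74000
D_2 = 7993.15452
D_3 = 8776.48366
Terminal value at year 3: TV = D_3×(1+g_2)/(r−g_2) = 9048.55466/0.085 = 106453.58419
P_0 = D_1/(1+r)^1 + D_2/(1+r)^2 + D_3/(1+r)^3 + TV/(1+r)^3
    = 6523.06452 + 6417.85380 + 6314.34003 + 76589.23021 = 95844.48855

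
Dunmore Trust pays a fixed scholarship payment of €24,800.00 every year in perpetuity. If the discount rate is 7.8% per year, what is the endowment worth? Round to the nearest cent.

Level perpetuity: PV = C / r = €24,800.00 / 0.078 = €317,948.72

€317948.72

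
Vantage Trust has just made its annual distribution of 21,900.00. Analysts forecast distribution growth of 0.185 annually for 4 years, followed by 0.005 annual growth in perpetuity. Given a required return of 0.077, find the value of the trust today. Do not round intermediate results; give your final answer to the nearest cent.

D_1 = 25951.50000
D_2 = 30752.52750
D_3 = 36441.74509
D_4 = 43183.46793
Terminal value at year 4: TV = D_4×(1+g_2)/(r−g_2) = 43399.38527/0.072 = 602769.23984
P_0 = D_1/(1+r)^1 + D_2/(1+r)^2 + D_3/(1+r)^3 + D_4/(1+r)^4 + TV/(1+r)^4
    = 24096.10028 + 26512.42231 + 29171.04962 + 32096.28022 + 448010.57809 = 559886.43052

559886.43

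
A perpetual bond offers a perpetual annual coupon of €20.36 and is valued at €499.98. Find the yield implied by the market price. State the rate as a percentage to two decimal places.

P = C/r ⇒ r = C/P = €20.36/€499.98 = 0.040722

4.07%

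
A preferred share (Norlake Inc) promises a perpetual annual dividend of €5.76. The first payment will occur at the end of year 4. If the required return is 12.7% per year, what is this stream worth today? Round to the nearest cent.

€31.68

Value at end of year 3: C / r = €5.76 / 0.127 = €45.3543
Discount to today: PV = €45.3543 / (1 + 0.127)^3 = €45.3543 / 1.431435 = €31.68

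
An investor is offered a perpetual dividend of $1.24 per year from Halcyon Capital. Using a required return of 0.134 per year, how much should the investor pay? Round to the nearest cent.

$9.25

Level perpetuity: PV = C / r = $1.24 / 0.134 = $9.25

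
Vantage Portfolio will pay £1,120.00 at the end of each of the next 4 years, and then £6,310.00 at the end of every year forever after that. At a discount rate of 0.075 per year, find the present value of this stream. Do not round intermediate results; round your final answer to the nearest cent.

£66750.33

PV of 4-year annuity: £1,120.00 × [1 − (1+0.075)^−4] / 0.075 = 3751.24542
Perpetuity value at year 4: £6,310.00 / 0.075 = 84133.33333
PV of perpetuity: 84133.33333 / (1+0.075)^4 = 62999.08457
Total PV = 3751.24542 + 62999.08457 = 66750.32999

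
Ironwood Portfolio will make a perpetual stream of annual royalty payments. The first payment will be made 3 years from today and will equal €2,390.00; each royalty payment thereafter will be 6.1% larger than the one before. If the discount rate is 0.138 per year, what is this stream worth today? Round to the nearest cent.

Value at end of year 2: C₁ / (r − g) = €2,390.00 / (0.138 − 0.061) = €31,038.9610
Discount to today: PV = €31,038.9610 / (1 + 0.138)^2 = €31,038.9610 / 1.295044 = €23,967.50

€23967.50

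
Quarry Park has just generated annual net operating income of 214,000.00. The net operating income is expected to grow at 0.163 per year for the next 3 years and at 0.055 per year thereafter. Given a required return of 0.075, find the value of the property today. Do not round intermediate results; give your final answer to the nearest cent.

15046837.69

D_1 = 248882.00000
D_2 = 289449.76600
D_3 = 336630.07786
Terminal value at year 3: TV = D_3×(1+g_2)/(r−g_2) = 355144.73214/0.02 = 17757236.60701
P_0 = D_1/(1+r)^1 + D_2/(1+r)^2 + D_3/(1+r)^3 + TV/(1+r)^3
    = 231518.13953 + 250470.32212 + 270973.93919 + 14293875.29210 = 15046837.69294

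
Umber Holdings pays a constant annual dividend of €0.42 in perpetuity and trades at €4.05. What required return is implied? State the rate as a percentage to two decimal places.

10.37%

P = C/r ⇒ r = C/P = €0.42/€4.05 = 0.103704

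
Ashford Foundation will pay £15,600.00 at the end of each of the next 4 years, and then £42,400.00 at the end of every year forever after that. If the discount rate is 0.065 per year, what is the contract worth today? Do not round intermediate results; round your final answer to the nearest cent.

£560496.29

PV of 4-year annuity: £15,600.00 × [1 − (1+0.065)^−4] / 0.065 = 53442.45819
Perpetuity value at year 4: £42,400.00 / 0.065 = 652307.69231
PV of perpetuity: 652307.69231 / (1+0.065)^4 = 507053.83160
Total PV = 53442.45819 + 507053.83160 = 560496.28978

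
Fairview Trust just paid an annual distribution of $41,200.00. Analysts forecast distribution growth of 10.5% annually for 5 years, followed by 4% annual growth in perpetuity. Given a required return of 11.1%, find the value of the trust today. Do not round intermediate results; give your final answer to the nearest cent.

D_1 = 45526.00000
D_2 = 50306.23000
D_3 = 55588.38415
D_4 = 61425.16449
D_5 = 67874.80676
Terminal value at year 5: TV = D_5×(1+g_2)/(r−g_2) = 70589.79903/0.071 = 994222.52151
P_0 = D_1/(1+r)^1 + D_2/(1+r)^2 + D_3/(1+r)^3 + D_4/(1+r)^4 + D_5/(1+r)^5 + TV/(1+r)^5
    = 40977.49775 + 40756.19713 + 40536.09166 + 40317.17487 + 40099.44035 + 587372.08404 = 790058.48580

$790058.49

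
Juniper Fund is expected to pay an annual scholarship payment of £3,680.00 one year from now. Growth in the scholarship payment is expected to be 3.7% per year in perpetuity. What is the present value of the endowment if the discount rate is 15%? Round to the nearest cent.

Growing perpetuity: P = D₁ / (r − g) = £3,680.0000 / (0.15 − 0.037) = £32,566.37

£32566.37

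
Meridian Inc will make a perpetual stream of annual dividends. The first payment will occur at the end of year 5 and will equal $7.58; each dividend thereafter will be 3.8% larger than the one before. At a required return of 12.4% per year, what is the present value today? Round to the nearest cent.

Value at end of year 4: C₁ / (r − g) = $7.58 / (0.124 − 0.038) = $88.1395
Discount to today: PV = $88.1395 / (1 + 0.124)^4 = $88.1395 / 1.596119 = $55.22

$55.22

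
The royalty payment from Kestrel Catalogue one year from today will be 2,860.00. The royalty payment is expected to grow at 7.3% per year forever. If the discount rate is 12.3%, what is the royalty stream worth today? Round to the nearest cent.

57200.00

Growing perpetuity: P = D₁ / (r − g) = 2,860.0000 / (0.123 − 0.073) = 57,200.00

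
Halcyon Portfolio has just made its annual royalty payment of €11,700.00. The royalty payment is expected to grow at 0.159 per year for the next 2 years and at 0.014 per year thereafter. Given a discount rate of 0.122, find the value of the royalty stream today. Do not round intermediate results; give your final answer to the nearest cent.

D_1 = 13560.30000
D_2 = 15716.38770
Terminal value at year 2: TV = D_2×(1+g_2)/(r−g_2) = 15936.41713/0.108 = 147559.41785
P_0 = D_1/(1+r)^1 + D_2/(1+r)^2 + TV/(1+r)^2
    = 12085.82888 + 12484.38117 + 117214.46762 = 141784.67766

€141784.68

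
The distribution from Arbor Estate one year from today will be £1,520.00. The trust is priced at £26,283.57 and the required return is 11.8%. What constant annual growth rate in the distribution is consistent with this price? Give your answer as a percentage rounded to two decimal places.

6.02%

P = D₁/(r−g) ⇒ g = r − D₁/P = 0.118 − £1,520.00/£26,283.57 = 0.060169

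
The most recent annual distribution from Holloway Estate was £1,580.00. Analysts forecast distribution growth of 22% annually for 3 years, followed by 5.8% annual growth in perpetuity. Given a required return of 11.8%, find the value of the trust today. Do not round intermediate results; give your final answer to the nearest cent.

£41861.79

D_1 = 1927.60000
D_2 = 2351.67200
D_3 = 2869.03984
Terminal value at year 3: TV = D_3×(1+g_2)/(r−g_2) = 3035.44415/0.06 = 50590.73585
P_0 = D_1/(1+r)^1 + D_2/(1+r)^2 + D_3/(1+r)^3 + TV/(1+r)^3
    = 1724.15027 + 1881.45199 + 2053.10504 + 36203.08547 = 41861.79277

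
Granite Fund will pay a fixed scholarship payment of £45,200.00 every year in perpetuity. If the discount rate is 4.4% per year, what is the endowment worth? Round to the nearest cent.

Level perpetuity: PV = C / r = £45,200.00 / 0.044 = £1,027,272.73

£1027272.73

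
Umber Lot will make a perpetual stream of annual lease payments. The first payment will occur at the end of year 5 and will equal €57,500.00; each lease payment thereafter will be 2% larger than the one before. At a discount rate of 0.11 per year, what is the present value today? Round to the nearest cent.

€420855.90

Value at end of year 4: C₁ / (r − g) = €57,500.00 / (0.11 − 0.02) = €638,888.8889
Discount to today: PV = €638,888.8889 / (1 + 0.11)^4 = €638,888.8889 / 1.518070 = €420,855.90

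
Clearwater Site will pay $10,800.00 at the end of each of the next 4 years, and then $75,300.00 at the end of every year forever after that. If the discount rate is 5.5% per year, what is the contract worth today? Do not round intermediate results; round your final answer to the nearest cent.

PV of 4-year annuity: $10,800.00 × [1 − (1+0.055)^−4] / 0.055 = 37855.62132
Perpetuity value at year 4: $75,300.00 / 0.055 = 1369090.90909
PV of perpetuity: 1369090.90909 / (1+0.055)^4 = 1105153.10492
Total PV = 37855.62132 + 1105153.10492 = 1143008.72624

$1143008.73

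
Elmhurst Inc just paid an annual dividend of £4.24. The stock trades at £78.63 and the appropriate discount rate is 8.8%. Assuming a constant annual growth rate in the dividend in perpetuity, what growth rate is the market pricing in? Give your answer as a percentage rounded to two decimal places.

3.23%

P = D₀(1+g)/(r−g) ⇒ P(r−g) = D₀(1+g) ⇒ g(P+D₀) = P·r − D₀
g = (P·r − D₀)/(P + D₀) = (£78.63×0.088 − £4.24) / (£78.63 + £4.24) = 0.032333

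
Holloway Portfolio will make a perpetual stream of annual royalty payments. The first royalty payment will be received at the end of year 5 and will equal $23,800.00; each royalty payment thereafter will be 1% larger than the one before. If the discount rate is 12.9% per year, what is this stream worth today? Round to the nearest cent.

$123098.92

Value at end of year 4: C₁ / (r − g) = $23,800.00 / (0.129 − 0.01) = $200,000.0000
Discount to today: PV = $200,000.0000 / (1 + 0.129)^4 = $200,000.0000 / 1.624710 = $123,098.92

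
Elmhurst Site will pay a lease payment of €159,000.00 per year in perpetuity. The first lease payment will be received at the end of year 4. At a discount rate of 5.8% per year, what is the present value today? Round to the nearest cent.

€2314792.83

Value at end of year 3: C / r = €159,000.00 / 0.058 = €2,741,379.3103
Discount to today: PV = €2,741,379.3103 / (1 + 0.058)^3 = €2,741,379.3103 / 1.184287 = €2,314,792.83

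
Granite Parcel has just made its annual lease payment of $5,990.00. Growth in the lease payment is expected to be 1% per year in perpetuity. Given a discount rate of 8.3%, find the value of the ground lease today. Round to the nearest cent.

D₁ = D₀ × (1 + g) = $5,990.00 × 1.01 = $6,049.9000
Growing perpetuity: P = D₁ / (r − g) = $6,049.9000 / (0.083 − 0.01) = $82,875.34

$82875.34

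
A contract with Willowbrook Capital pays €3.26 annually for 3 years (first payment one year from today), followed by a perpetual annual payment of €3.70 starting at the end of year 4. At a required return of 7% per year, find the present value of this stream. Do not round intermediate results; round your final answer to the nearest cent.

€51.70

PV of 3-year annuity: €3.26 × [1 − (1+0.07)^−3] / 0.07 = 8.55527
Perpetuity value at year 3: €3.70 / 0.07 = 52.85714
PV of perpetuity: 52.85714 / (1+0.07)^3 = 43.14717
Total PV = 8.55527 + 43.14717 = 51.70244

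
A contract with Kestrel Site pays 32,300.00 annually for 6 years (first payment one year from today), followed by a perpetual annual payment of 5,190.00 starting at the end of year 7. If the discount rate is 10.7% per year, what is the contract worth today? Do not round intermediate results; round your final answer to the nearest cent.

PV of 6-year annuity: 32,300.00 × [1 − (1+0.107)^−6] / 0.107 = 137835.48219
Perpetuity value at year 6: 5,190.00 / 0.107 = 48504.67290
PV of perpetuity: 48504.67290 / (1+0.107)^6 = 26357.11399
Total PV = 137835.48219 + 26357.11399 = 164192.59619

164192.60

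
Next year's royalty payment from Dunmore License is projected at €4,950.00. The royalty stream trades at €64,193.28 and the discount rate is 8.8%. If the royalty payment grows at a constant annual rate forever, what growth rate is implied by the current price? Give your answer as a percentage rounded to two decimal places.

P = D₁/(r−g) ⇒ g = r − D₁/P = 0.088 − €4,950.00/€64,193.28 = 0.010889

1.09%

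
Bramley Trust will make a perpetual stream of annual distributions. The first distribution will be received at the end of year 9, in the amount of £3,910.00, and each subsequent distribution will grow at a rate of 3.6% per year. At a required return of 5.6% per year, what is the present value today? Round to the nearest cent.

Value at end of year 8: C₁ / (r − g) = £3,910.00 / (0.056 − 0.036) = £195,500.0000
Discount to today: PV = £195,500.0000 / (1 + 0.056)^8 = £195,500.0000 / 1.546363 = £126,425.71

£126425.71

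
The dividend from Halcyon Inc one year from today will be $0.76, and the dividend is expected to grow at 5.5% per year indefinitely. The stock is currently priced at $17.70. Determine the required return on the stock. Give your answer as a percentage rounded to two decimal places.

P = D₁/(r − g) ⇒ r = D₁/P + g = $0.7600/$17.70 + 0.055 = 0.042938 + 0.055 = 0.097938

9.79%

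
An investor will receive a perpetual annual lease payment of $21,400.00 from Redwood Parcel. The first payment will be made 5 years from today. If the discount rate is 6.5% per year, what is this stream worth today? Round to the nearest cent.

$255918.68

Value at end of year 4: C / r = $21,400.00 / 0.065 = $329,230.7692
Discount to today: PV = $329,230.7692 / (1 + 0.065)^4 = $329,230.7692 / 1.286466 = $255,918.68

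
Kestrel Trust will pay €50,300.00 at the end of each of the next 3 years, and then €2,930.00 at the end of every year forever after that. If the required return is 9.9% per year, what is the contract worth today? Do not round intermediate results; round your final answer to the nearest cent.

PV of 3-year annuity: €50,300.00 × [1 − (1+0.099)^−3] / 0.099 = 125309.20309
Perpetuity value at year 3: €2,930.00 / 0.099 = 29595.95960
PV of perpetuity: 29595.95960 / (1+0.099)^3 = 22296.63624
Total PV = 125309.20309 + 22296.63624 = 147605.83932

€147605.84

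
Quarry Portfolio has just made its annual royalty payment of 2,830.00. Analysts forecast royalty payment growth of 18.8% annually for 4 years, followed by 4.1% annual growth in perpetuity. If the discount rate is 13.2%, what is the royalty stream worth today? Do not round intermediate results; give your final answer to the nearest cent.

D_1 = 3362.04000
D_2 = 3994.10352
D_3 = 4744.99498
D_4 = 5637.05404
Terminal value at year 4: TV = D_4×(1+g_2)/(r−g_2) = 5868.17325/0.091 = 64485.42037
P_0 = D_1/(1+r)^1 + D_2/(1+r)^2 + D_3/(1+r)^3 + D_4/(1+r)^4 + TV/(1+r)^4
    = 2970.00000 + 3116.92580 + 3271.12000 + 3432.94220 + 39271.34973 = 52062.33772

52062.34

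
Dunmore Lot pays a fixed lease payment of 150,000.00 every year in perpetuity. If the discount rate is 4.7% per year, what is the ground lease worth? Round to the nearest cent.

Level perpetuity: PV = C / r = 150,000.00 / 0.047 = 3,191,489.36

3191489.36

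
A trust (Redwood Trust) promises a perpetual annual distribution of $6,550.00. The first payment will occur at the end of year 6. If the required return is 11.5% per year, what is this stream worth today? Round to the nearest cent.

Value at end of year 5: C / r = $6,550.00 / 0.115 = $56,956.5217
Discount to today: PV = $56,956.5217 / (1 + 0.115)^5 = $56,956.5217 / 1.723353 = $33,049.82

$33049.82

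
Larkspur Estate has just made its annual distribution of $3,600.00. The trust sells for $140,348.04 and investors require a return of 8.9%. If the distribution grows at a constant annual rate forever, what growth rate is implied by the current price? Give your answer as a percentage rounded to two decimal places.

P = D₀(1+g)/(r−g) ⇒ P(r−g) = D₀(1+g) ⇒ g(P+D₀) = P·r − D₀
g = (P·r − D₀)/(P + D₀) = ($140,348.04×0.089 − $3,600.00) / ($140,348.04 + $3,600.00) = 0.061765

6.18%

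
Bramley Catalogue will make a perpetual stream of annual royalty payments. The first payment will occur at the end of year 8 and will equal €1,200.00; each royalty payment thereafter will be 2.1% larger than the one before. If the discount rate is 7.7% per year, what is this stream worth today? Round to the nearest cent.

€12749.21

Value at end of year 7: C₁ / (r − g) = €1,200.00 / (0.077 − 0.021) = €21,428.5714
Discount to today: PV = €21,428.5714 / (1 + 0.077)^7 = €21,428.5714 / 1.680776 = €12,749.21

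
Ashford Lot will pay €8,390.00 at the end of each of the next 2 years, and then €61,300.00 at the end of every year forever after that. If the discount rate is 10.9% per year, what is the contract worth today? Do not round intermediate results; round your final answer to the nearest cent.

PV of 2-year annuity: €8,390.00 × [1 − (1+0.109)^−2] / 0.109 = 14387.17242
Perpetuity value at year 2: €61,300.00 / 0.109 = 562385.32110
PV of perpetuity: 562385.32110 / (1+0.109)^2 = 457268.07805
Total PV = 14387.17242 + 457268.07805 = 471655.25047

€471655.25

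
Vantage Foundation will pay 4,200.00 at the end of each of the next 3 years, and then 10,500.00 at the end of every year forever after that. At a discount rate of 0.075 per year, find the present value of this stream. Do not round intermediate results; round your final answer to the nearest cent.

123616.69

PV of 3-year annuity: 4,200.00 × [1 − (1+0.075)^−3] / 0.075 = 10922.20811
Perpetuity value at year 3: 10,500.00 / 0.075 = 140000.00000
PV of perpetuity: 140000.00000 / (1+0.075)^3 = 112694.47973
Total PV = 10922.20811 + 112694.47973 = 123616.68784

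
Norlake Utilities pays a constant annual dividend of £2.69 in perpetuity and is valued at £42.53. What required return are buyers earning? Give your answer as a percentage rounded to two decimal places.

6.32%

P = C/r ⇒ r = C/P = £2.69/£42.53 = 0.063249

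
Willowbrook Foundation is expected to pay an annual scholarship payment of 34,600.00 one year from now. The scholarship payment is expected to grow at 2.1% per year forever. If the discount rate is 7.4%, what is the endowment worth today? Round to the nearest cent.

652830.19

Growing perpetuity: P = D₁ / (r − g) = 34,600.0000 / (0.074 − 0.021) = 652,830.19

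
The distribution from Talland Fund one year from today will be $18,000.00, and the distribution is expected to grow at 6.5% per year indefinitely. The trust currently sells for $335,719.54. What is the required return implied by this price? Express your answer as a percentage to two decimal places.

11.86%

P = D₁/(r − g) ⇒ r = D₁/P + g = $18,000.0000/$335,719.54 + 0.065 = 0.053616 + 0.065 = 0.118616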